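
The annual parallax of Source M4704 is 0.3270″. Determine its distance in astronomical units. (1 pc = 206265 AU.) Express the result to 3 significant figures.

d = 1/p = 1/0.3270 = 3.0581 pc.
In AU: 3.0581 × 206265 = 6.3078 × 10^5 AU.

631000 AU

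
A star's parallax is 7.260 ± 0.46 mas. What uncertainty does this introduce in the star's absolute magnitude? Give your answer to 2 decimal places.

M = m − 5 log₁₀ d + 5 = m + 5 log₁₀ p + 5, so ∂M/∂p = 5/(p ln 10).
σ_M = (5/ln 10) · (σ_p/p) = 2.1715 × 0.46/7.260 = 2.1715 × 0.063361 = 0.13759.

σ_M = 0.14 mag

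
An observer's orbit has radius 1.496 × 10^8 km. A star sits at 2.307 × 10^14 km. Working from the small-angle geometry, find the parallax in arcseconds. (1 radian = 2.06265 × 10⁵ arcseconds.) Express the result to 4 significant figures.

0.1338 arcsec

θ ≈ B/d = (1.496 × 10^8) / (2.307 × 10^14) = 6.4846 × 10^-7 rad.
In arcseconds: 6.4846 × 10^-7 × 206265 = 0.13375″.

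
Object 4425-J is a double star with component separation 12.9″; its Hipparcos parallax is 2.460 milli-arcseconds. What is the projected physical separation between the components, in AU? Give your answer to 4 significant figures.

5244 AU

d = 1/p = 1/0.002460″ = 406.5 pc.
At distance d (pc), an angle of θ arcsec spans θ·d AU: s = 12.9 × 406.5 = 5243.9 AU.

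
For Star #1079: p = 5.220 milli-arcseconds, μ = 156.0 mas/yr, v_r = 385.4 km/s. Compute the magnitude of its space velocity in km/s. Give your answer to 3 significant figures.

411 km/s

d = 1/p = 1/0.005220″ = 191.57 pc.
μ = 156.0 mas/yr = 0.1560 ″/yr.
v_t = 4.740 μ d = 4.740 × 0.1560 × 191.57 = 141.65 km/s.
v = √(v_r² + v_t²) = √(385.4² + 141.65²) = √168598 = 410.61 km/s.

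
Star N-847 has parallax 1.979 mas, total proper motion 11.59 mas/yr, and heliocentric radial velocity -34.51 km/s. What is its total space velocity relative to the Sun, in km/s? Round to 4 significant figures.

d = 1/p = 1/0.001979″ = 505.31 pc.
μ = 11.59 mas/yr = 0.01159 ″/yr.
v_t = 4.740 μ d = 4.740 × 0.01159 × 505.31 = 27.76 km/s.
v = √(v_r² + v_t²) = √((-34.51)² + 27.76²) = √1961.56 = 44.29 km/s.

44.29 km/s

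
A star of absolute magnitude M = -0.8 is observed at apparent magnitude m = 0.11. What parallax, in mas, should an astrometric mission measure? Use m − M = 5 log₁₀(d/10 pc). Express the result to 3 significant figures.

65.8 mas

m − M = 0.11 − (-0.8) = 0.91.
d = 10^((m−M)/5 + 1) = 10^1.182 = 15.205 pc.
p = 1/d = 1/15.205 = 0.065768 arcsec = 65.768 mas.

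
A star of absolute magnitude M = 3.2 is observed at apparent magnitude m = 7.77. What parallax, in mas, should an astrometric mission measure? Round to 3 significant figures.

m − M = 7.77 − 3.2 = 4.57.
d = 10^((m−M)/5 + 1) = 10^1.914 = 82.035 pc.
p = 1/d = 1/82.035 = 0.01219 arcsec = 12.19 mas.

12.2 mas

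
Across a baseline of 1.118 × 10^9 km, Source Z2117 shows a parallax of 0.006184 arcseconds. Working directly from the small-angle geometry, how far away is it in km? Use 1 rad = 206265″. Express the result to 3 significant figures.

θ = 0.006184″ = 0.006184/206265 = 2.9981 × 10^-8 rad.
d = B/θ = (1.118 × 10^9) / (2.9981 × 10^-8) = 3.7290 × 10^16 km.

3.73 × 10^16 km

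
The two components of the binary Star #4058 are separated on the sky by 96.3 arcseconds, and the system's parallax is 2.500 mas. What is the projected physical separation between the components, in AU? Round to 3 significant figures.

d = 1/p = 1/0.002500″ = 400 pc.
At distance d (pc), an angle of θ arcsec spans θ·d AU: s = 96.3 × 400 = 38520 AU.

38500 AU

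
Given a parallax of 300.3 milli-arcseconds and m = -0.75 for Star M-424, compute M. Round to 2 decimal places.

M = 1.64

d = 1/p = 1/0.3003″ = 3.33 pc.
m − M = 5 log₁₀(3.33) − 5 = 2.6122 − 5 = -2.3878.
M = m − (m − M) = -0.75 − (-2.3878) = 1.64.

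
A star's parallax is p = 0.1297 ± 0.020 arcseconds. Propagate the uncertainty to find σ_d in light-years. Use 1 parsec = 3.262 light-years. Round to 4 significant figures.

3.878 ly

d = 1/p, so σ_d = σ_p / p².
σ_d = 0.0200 / (0.1297)² = 0.0200 / 0.016822 = 1.1889 pc = 1.1889 × 3.262 ly = 3.8782 ly.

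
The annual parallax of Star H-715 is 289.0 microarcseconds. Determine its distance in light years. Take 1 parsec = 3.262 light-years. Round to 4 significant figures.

11290 light years

p = 289.0 microarcseconds = 0.0002890 arcsec.
d = 1/p = 1/0.0002890 = 3460.2 pc.
In light-years: 3460.2 × 3.262 = 11287 ly.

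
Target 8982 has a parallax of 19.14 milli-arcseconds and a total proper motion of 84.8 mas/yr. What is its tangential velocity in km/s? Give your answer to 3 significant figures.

d = 1/p = 1/0.01914″ = 52.247 pc.
μ = 84.8 mas/yr = 0.0848 ″/yr.
v_t = 4.74 × μ × d = 4.74 × 0.0848 × 52.247 = 21.001 km/s.

21.0 km/s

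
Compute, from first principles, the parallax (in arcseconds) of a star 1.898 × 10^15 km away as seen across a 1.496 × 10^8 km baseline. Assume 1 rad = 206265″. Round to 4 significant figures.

θ ≈ B/d = (1.496 × 10^8) / (1.898 × 10^15) = 7.8820 × 10^-8 rad.
In arcseconds: 7.8820 × 10^-8 × 206265 = 0.016258″.

0.01626 arcsec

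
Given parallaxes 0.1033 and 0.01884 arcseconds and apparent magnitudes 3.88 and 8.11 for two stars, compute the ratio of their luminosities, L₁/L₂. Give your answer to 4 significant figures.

d₁ = 1/p₁ = 1/0.1033″ = 9.6805 pc; d₂ = 1/p₂ = 1/0.01884″ = 53.079 pc.
M₁ = m₁ − 5 log₁₀ d₁ + 5 = 3.88 − 4.9295 + 5 = 3.9505.
M₂ = 8.11 − 8.6246 + 5 = 4.4854.
L₁/L₂ = 10^(0.4(M₂ − M₁)) = 10^(0.4 × 0.5349) = 10^0.21396 = 1.6367.

L₁/L₂ = 1.637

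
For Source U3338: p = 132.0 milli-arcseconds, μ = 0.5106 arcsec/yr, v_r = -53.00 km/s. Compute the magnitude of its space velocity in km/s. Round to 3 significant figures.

56.1 km/s

d = 1/p = 1/0.1320″ = 7.5758 pc.
v_t = 4.740 μ d = 4.740 × 0.5106 × 7.5758 = 18.335 km/s.
v = √(v_r² + v_t²) = √((-53.00)² + 18.335²) = √3145.17 = 56.082 km/s.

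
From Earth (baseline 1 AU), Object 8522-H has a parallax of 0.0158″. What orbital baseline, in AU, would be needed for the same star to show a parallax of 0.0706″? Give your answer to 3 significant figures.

Parallax scales linearly with baseline: p ∝ B, so B = p_target / p_Earth × 1 AU.
B = 0.0706 / 0.0158 = 4.4684 AU.

4.47 AU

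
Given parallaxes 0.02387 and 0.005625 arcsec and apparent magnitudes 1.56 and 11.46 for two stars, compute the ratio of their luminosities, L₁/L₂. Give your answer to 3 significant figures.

d₁ = 1/p₁ = 1/0.02387″ = 41.894 pc; d₂ = 1/p₂ = 1/0.005625″ = 177.78 pc.
M₁ = m₁ − 5 log₁₀ d₁ + 5 = 1.56 − 8.1108 + 5 = -1.5508.
M₂ = 11.46 − 11.2494 + 5 = 5.2106.
L₁/L₂ = 10^(0.4(M₂ − M₁)) = 10^(0.4 × 6.7614) = 10^2.70456 = 506.48.

L₁/L₂ = 506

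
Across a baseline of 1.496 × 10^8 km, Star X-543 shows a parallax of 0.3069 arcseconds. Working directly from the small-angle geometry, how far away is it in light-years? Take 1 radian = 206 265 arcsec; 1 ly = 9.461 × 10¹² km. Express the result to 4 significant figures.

θ = 0.3069″ = 0.3069/206265 = 1.4879 × 10^-6 rad.
d = B/θ = (1.496 × 10^8) / (1.4879 × 10^-6) = 1.0054 × 10^14 km = (1.0054 × 10^14) / (9.461 × 10^12) ly = 10.627 ly.

10.63 ly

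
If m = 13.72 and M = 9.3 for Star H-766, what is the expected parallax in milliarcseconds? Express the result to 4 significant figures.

m − M = 13.72 − 9.3 = 4.42.
d = 10^((m−M)/5 + 1) = 10^1.884 = 76.56 pc.
p = 1/d = 1/76.56 = 0.013062 arcsec = 13.062 mas.

13.06 mas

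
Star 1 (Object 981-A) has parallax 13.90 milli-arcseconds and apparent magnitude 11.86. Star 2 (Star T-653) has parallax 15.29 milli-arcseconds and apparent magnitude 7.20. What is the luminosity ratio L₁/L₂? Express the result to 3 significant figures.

L₁/L₂ = 0.0165

d₁ = 1/p₁ = 1/0.01390″ = 71.942 pc; d₂ = 1/p₂ = 1/0.01529″ = 65.402 pc.
M₁ = m₁ − 5 log₁₀ d₁ + 5 = 11.86 − 9.2849 + 5 = 7.5751.
M₂ = 7.20 − 9.0780 + 5 = 3.1220.
L₁/L₂ = 10^(0.4(M₂ − M₁)) = 10^(0.4 × (-4.4531)) = 10^(-1.78124) = 0.016549.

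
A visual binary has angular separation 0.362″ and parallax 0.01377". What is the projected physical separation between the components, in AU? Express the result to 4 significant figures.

d = 1/p = 1/0.01377″ = 72.622 pc.
At distance d (pc), an angle of θ arcsec spans θ·d AU: s = 0.362 × 72.622 = 26.289 AU.

26.29 AU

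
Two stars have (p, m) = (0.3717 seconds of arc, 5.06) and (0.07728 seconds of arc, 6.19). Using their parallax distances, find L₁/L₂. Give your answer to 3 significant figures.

L₁/L₂ = 0.122

d₁ = 1/p₁ = 1/0.3717″ = 2.6903 pc; d₂ = 1/p₂ = 1/0.07728″ = 12.94 pc.
M₁ = m₁ − 5 log₁₀ d₁ + 5 = 5.06 − 2.1490 + 5 = 7.9110.
M₂ = 6.19 − 5.5597 + 5 = 5.6303.
L₁/L₂ = 10^(0.4(M₂ − M₁)) = 10^(0.4 × (-2.2807)) = 10^(-0.91228) = 0.12238.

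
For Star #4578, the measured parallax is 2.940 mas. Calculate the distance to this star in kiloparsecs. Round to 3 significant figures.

p = 2.940 mas = 0.002940 arcsec.
d = 1/p = 1/0.002940 = 340.14 pc.
= 0.34014 kpc.

0.340 kpc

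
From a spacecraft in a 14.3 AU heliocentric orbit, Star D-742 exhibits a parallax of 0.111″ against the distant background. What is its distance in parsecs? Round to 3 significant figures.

With baseline B (in AU) and parallax p (in arcsec), d = B/p parsecs.
d = 14.3 / 0.111 = 128.83 pc.

129 pc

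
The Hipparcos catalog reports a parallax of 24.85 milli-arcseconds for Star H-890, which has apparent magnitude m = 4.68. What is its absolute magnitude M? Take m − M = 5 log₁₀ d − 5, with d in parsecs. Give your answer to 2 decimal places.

M = 1.66

d = 1/p = 1/0.02485″ = 40.241 pc.
m − M = 5 log₁₀(40.241) − 5 = 8.0233 − 5 = 3.0233.
M = m − (m − M) = 4.68 − 3.0233 = 1.66.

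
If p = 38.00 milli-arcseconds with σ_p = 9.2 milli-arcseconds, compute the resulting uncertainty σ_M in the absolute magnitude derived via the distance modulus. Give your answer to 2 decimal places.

σ_M = 0.53 mag

M = m − 5 log₁₀ d + 5 = m + 5 log₁₀ p + 5, so ∂M/∂p = 5/(p ln 10).
σ_M = (5/ln 10) · (σ_p/p) = 2.1715 × 9.2/38.00 = 2.1715 × 0.24211 = 0.52574.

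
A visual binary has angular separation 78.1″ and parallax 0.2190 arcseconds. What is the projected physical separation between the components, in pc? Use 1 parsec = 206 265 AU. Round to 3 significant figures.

d = 1/p = 1/0.2190″ = 4.5662 pc.
At distance d (pc), an angle of θ arcsec spans θ·d AU: s = 78.1 × 4.5662 = 356.62 AU.
= 356.62 / 206265 = 0.0017289 pc.

0.00173 pc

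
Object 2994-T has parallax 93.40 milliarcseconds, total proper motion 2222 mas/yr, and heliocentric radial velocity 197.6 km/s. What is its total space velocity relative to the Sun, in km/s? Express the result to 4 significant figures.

d = 1/p = 1/0.09340″ = 10.707 pc.
μ = 2222 mas/yr = 2.222 ″/yr.
v_t = 4.740 μ d = 4.740 × 2.222 × 10.707 = 112.77 km/s.
v = √(v_r² + v_t²) = √(197.6² + 112.77²) = √51762.8 = 227.51 km/s.

227.5 km/s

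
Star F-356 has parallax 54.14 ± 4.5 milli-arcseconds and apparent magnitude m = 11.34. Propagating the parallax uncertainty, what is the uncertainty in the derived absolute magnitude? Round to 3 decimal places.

σ_M = 0.180 mag

M = m − 5 log₁₀ d + 5 = m + 5 log₁₀ p + 5, so ∂M/∂p = 5/(p ln 10).
σ_M = (5/ln 10) · (σ_p/p) = 2.1715 × 4.5/54.14 = 2.1715 × 0.083118 = 0.18049.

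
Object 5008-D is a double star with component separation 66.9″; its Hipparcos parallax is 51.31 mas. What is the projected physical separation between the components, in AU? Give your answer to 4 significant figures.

d = 1/p = 1/0.05131″ = 19.489 pc.
At distance d (pc), an angle of θ arcsec spans θ·d AU: s = 66.9 × 19.489 = 1303.8 AU.

1304 AU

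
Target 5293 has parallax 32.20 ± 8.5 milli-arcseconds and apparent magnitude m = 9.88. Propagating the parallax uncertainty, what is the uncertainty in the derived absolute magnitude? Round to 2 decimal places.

σ_M = 0.57 mag

M = m − 5 log₁₀ d + 5 = m + 5 log₁₀ p + 5, so ∂M/∂p = 5/(p ln 10).
σ_M = (5/ln 10) · (σ_p/p) = 2.1715 × 8.5/32.20 = 2.1715 × 0.26398 = 0.57323.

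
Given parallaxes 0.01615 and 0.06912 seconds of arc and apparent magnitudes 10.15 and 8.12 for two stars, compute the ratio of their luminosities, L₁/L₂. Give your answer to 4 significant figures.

L₁/L₂ = 2.824

d₁ = 1/p₁ = 1/0.01615″ = 61.92 pc; d₂ = 1/p₂ = 1/0.06912″ = 14.468 pc.
M₁ = m₁ − 5 log₁₀ d₁ + 5 = 10.15 − 8.9592 + 5 = 6.1908.
M₂ = 8.12 − 5.8020 + 5 = 7.3180.
L₁/L₂ = 10^(0.4(M₂ − M₁)) = 10^(0.4 × 1.1272) = 10^0.45088 = 2.8241.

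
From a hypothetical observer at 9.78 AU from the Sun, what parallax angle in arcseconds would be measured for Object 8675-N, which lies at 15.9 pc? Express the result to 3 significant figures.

p (arcsec) = B (AU) / d (pc).
p = 9.78 / 15.9 = 0.61509 arcsec.

0.615 arcsec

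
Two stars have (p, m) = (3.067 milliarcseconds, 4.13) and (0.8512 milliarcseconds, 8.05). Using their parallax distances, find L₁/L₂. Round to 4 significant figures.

d₁ = 1/p₁ = 1/0.003067″ = 326.05 pc; d₂ = 1/p₂ = 1/0.0008512″ = 1174.8 pc.
M₁ = m₁ − 5 log₁₀ d₁ + 5 = 4.13 − 12.5664 + 5 = -3.4364.
M₂ = 8.05 − 15.3498 + 5 = -2.2998.
L₁/L₂ = 10^(0.4(M₂ − M₁)) = 10^(0.4 × 1.1366) = 10^0.45464 = 2.8487.

L₁/L₂ = 2.849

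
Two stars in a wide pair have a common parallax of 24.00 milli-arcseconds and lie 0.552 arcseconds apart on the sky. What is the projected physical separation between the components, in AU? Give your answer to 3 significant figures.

d = 1/p = 1/0.02400″ = 41.667 pc.
At distance d (pc), an angle of θ arcsec spans θ·d AU: s = 0.552 × 41.667 = 23 AU.

23.0 AU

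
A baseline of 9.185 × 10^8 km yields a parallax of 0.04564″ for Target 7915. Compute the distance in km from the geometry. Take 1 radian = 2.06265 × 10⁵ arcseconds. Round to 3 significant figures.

θ = 0.04564″ = 0.04564/206265 = 2.2127 × 10^-7 rad.
d = B/θ = (9.185 × 10^8) / (2.2127 × 10^-7) = 4.1510 × 10^15 km.

4.15 × 10^15 km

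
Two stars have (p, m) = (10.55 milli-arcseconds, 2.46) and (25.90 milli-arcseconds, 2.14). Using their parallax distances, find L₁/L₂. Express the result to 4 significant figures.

d₁ = 1/p₁ = 1/0.01055″ = 94.787 pc; d₂ = 1/p₂ = 1/0.02590″ = 38.61 pc.
M₁ = m₁ − 5 log₁₀ d₁ + 5 = 2.46 − 9.8837 + 5 = -2.4237.
M₂ = 2.14 − 7.9335 + 5 = -0.7935.
L₁/L₂ = 10^(0.4(M₂ − M₁)) = 10^(0.4 × 1.6302) = 10^0.65208 = 4.4883.

L₁/L₂ = 4.488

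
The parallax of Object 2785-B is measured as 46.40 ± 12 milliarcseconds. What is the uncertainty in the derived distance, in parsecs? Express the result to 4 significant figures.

d = 1/p, so σ_d = σ_p / p².
σ_d = 0.0120 / (0.04640)² = 0.0120 / 0.002153 = 5.5736 pc.

5.574 pc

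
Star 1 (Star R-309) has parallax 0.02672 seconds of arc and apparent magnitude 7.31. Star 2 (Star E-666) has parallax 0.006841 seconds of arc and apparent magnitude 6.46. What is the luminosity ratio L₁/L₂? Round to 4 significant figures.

d₁ = 1/p₁ = 1/0.02672″ = 37.425 pc; d₂ = 1/p₂ = 1/0.006841″ = 146.18 pc.
M₁ = m₁ − 5 log₁₀ d₁ + 5 = 7.31 − 7.8658 + 5 = 4.4442.
M₂ = 6.46 − 10.8244 + 5 = 0.6356.
L₁/L₂ = 10^(0.4(M₂ − M₁)) = 10^(0.4 × (-3.8086)) = 10^(-1.52344) = 0.029961.

L₁/L₂ = 0.02996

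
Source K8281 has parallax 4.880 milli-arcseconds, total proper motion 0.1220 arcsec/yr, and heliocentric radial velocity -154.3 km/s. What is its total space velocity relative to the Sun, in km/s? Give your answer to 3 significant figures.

195 km/s

d = 1/p = 1/0.004880″ = 204.92 pc.
v_t = 4.740 μ d = 4.740 × 0.1220 × 204.92 = 118.5 km/s.
v = √(v_r² + v_t²) = √((-154.3)² + 118.5²) = √37850.7 = 194.55 km/s.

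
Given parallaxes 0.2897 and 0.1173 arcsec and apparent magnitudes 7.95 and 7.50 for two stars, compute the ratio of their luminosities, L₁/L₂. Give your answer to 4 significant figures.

L₁/L₂ = 0.1083

d₁ = 1/p₁ = 1/0.2897″ = 3.4518 pc; d₂ = 1/p₂ = 1/0.1173″ = 8.5251 pc.
M₁ = m₁ − 5 log₁₀ d₁ + 5 = 7.95 − 2.6902 + 5 = 10.2598.
M₂ = 7.50 − 4.6535 + 5 = 7.8465.
L₁/L₂ = 10^(0.4(M₂ − M₁)) = 10^(0.4 × (-2.4133)) = 10^(-0.96532) = 0.10831.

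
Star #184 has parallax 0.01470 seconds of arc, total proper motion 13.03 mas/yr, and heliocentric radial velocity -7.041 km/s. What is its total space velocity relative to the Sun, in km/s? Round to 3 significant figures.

8.20 km/s

d = 1/p = 1/0.01470″ = 68.027 pc.
μ = 13.03 mas/yr = 0.01303 ″/yr.
v_t = 4.740 μ d = 4.740 × 0.01303 × 68.027 = 4.2015 km/s.
v = √(v_r² + v_t²) = √((-7.041)² + 4.2015²) = √67.2283 = 8.1993 km/s.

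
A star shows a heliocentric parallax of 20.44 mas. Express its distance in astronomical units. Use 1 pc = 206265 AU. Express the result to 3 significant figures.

p = 20.44 mas = 0.02044 arcsec.
d = 1/p = 1/0.02044 = 48.924 pc.
In AU: 48.924 × 206265 = 1.0091 × 10^7 AU.

1.01 × 10^7 AU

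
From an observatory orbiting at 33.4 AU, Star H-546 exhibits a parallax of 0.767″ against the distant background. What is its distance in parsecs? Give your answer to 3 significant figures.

43.5 pc

With baseline B (in AU) and parallax p (in arcsec), d = B/p parsecs.
d = 33.4 / 0.767 = 43.546 pc.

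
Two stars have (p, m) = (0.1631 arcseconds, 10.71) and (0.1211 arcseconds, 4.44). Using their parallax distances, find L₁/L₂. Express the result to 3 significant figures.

d₁ = 1/p₁ = 1/0.1631″ = 6.1312 pc; d₂ = 1/p₂ = 1/0.1211″ = 8.2576 pc.
M₁ = m₁ − 5 log₁₀ d₁ + 5 = 10.71 − 3.9377 + 5 = 11.7723.
M₂ = 4.44 − 4.5843 + 5 = 4.8557.
L₁/L₂ = 10^(0.4(M₂ − M₁)) = 10^(0.4 × (-6.9166)) = 10^(-2.76664) = 0.0017114.

L₁/L₂ = 0.00171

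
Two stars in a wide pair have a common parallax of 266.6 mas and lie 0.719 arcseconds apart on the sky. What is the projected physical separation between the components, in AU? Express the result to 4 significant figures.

d = 1/p = 1/0.2666″ = 3.7509 pc.
At distance d (pc), an angle of θ arcsec spans θ·d AU: s = 0.719 × 3.7509 = 2.6969 AU.

2.697 AU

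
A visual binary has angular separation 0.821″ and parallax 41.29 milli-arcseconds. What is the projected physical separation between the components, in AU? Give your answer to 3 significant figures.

19.9 AU

d = 1/p = 1/0.04129″ = 24.219 pc.
At distance d (pc), an angle of θ arcsec spans θ·d AU: s = 0.821 × 24.219 = 19.884 AU.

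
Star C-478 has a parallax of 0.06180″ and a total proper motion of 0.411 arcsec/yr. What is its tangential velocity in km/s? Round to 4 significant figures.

d = 1/p = 1/0.06180″ = 16.181 pc.
v_t = 4.74 × μ × d = 4.74 × 0.411 × 16.181 = 31.523 km/s.

31.52 km/s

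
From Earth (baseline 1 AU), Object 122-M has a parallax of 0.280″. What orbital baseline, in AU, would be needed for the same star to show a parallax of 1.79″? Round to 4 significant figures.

Parallax scales linearly with baseline: p ∝ B, so B = p_target / p_Earth × 1 AU.
B = 1.79 / 0.280 = 6.3929 AU.

6.393 AU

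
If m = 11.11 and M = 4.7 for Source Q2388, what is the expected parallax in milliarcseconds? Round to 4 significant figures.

5.224 mas

m − M = 11.11 − 4.7 = 6.41.
d = 10^((m−M)/5 + 1) = 10^2.282 = 191.43 pc.
p = 1/d = 1/191.43 = 0.0052238 arcsec = 5.2238 mas.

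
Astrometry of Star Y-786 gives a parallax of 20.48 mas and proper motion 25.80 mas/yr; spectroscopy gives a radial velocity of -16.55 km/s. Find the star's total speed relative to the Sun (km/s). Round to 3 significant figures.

17.6 km/s

d = 1/p = 1/0.02048″ = 48.828 pc.
μ = 25.80 mas/yr = 0.02580 ″/yr.
v_t = 4.740 μ d = 4.740 × 0.02580 × 48.828 = 5.9713 km/s.
v = √(v_r² + v_t²) = √((-16.55)² + 5.9713²) = √309.559 = 17.594 km/s.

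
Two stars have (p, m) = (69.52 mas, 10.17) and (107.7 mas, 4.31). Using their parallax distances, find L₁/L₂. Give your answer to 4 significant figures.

L₁/L₂ = 0.01087

d₁ = 1/p₁ = 1/0.06952″ = 14.384 pc; d₂ = 1/p₂ = 1/0.1077″ = 9.2851 pc.
M₁ = m₁ − 5 log₁₀ d₁ + 5 = 10.17 − 5.7894 + 5 = 9.3806.
M₂ = 4.31 − 4.8389 + 5 = 4.4711.
L₁/L₂ = 10^(0.4(M₂ − M₁)) = 10^(0.4 × (-4.9095)) = 10^(-1.96380) = 0.010869.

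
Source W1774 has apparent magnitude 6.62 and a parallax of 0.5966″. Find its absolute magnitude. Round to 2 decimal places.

M = 10.50

d = 1/p = 1/0.5966″ = 1.6762 pc.
m − M = 5 log₁₀(1.6762) − 5 = 1.1216 − 5 = -3.8784.
M = m − (m − M) = 6.62 − (-3.8784) = 10.50.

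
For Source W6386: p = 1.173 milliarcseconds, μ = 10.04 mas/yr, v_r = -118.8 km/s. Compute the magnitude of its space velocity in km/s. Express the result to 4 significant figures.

d = 1/p = 1/0.001173″ = 852.51 pc.
μ = 10.04 mas/yr = 0.01004 ″/yr.
v_t = 4.740 μ d = 4.740 × 0.01004 × 852.51 = 40.571 km/s.
v = √(v_r² + v_t²) = √((-118.8)² + 40.571²) = √15759.4 = 125.54 km/s.

125.5 km/s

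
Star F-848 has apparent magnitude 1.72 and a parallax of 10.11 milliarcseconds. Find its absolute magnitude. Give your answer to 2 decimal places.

d = 1/p = 1/0.01011″ = 98.912 pc.
m − M = 5 log₁₀(98.912) − 5 = 9.9762 − 5 = 4.9762.
M = m − (m − M) = 1.72 − 4.9762 = -3.26.

M = -3.26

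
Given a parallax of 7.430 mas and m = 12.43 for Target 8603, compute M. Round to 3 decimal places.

d = 1/p = 1/0.007430″ = 134.59 pc.
m − M = 5 log₁₀(134.59) − 5 = 10.6451 − 5 = 5.6451.
M = m − (m − M) = 12.43 − 5.6451 = 6.785.

M = 6.785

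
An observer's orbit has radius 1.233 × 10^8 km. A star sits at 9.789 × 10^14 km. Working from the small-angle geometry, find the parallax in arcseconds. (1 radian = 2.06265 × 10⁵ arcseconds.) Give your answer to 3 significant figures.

0.0260 arcsec

θ ≈ B/d = (1.233 × 10^8) / (9.789 × 10^14) = 1.2596 × 10^-7 rad.
In arcseconds: 1.2596 × 10^-7 × 206265 = 0.025981″.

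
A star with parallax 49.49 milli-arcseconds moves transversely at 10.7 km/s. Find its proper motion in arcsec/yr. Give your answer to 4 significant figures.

0.1117 arcsec/yr

d = 1/p = 1/0.04949″ = 20.206 pc.
μ = v_t / (4.74 d) = 10.7 / (4.74 × 20.206) = 10.7 / 95.776 = 0.11172 ″/yr.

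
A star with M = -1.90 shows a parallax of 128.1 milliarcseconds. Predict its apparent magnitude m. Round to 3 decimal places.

m = -2.438

d = 1/p = 1/0.1281″ = 7.8064 pc.
m − M = 5 log₁₀ d − 5 = 5 log₁₀(7.8064) − 5 = 4.4623 − 5 = -0.5377.
m = M + (m − M) = -1.90 + (-0.5377) = -2.438.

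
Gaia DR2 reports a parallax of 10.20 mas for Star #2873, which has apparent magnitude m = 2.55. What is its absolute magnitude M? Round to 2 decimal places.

M = -2.41

d = 1/p = 1/0.01020″ = 98.039 pc.
m − M = 5 log₁₀(98.039) − 5 = 9.9570 − 5 = 4.9570.
M = m − (m − M) = 2.55 − 4.9570 = -2.41.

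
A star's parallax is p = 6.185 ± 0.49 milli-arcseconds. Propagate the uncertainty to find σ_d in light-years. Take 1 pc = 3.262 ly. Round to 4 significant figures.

41.78 ly

d = 1/p, so σ_d = σ_p / p².
σ_d = 0.000490 / (0.006185)² = 0.000490 / 0.000038254 = 12.809 pc = 12.809 × 3.262 ly = 41.783 ly.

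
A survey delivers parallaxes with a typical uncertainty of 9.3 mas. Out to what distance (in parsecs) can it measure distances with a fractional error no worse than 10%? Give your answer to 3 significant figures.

σ_d/d = σ_p/p, so the condition is σ_p/p ≤ 0.10, i.e. p ≥ σ_p/0.10.
p_min = 9.3/0.10 = 93 mas = 0.093 arcsec.
d_max = 1/p_min = 1/0.093 = 10.753 pc.

10.8 pc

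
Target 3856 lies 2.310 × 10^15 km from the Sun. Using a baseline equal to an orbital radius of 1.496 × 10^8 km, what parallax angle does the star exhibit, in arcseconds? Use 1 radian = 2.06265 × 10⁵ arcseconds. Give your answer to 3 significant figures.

θ ≈ B/d = (1.496 × 10^8) / (2.310 × 10^15) = 6.4762 × 10^-8 rad.
In arcseconds: 6.4762 × 10^-8 × 206265 = 0.013358″.

0.0134 arcsec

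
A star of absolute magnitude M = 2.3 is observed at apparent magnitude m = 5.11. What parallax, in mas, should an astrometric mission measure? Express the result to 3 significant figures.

27.4 mas

m − M = 5.11 − 2.3 = 2.81.
d = 10^((m−M)/5 + 1) = 10^1.562 = 36.475 pc.
p = 1/d = 1/36.475 = 0.027416 arcsec = 27.416 mas.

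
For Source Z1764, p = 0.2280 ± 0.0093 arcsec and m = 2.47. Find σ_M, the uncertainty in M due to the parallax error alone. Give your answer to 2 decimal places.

σ_M = 0.09 mag

M = m − 5 log₁₀ d + 5 = m + 5 log₁₀ p + 5, so ∂M/∂p = 5/(p ln 10).
σ_M = (5/ln 10) · (σ_p/p) = 2.1715 × 0.0093/0.2280 = 2.1715 × 0.040789 = 0.088573.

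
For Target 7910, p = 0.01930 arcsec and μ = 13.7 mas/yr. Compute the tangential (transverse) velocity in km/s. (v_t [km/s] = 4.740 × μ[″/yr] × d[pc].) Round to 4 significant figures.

d = 1/p = 1/0.01930″ = 51.813 pc.
μ = 13.7 mas/yr = 0.0137 ″/yr.
v_t = 4.74 × μ × d = 4.74 × 0.0137 × 51.813 = 3.3646 km/s.

3.365 km/s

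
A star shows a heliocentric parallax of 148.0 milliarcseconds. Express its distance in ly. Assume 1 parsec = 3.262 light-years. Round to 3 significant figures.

p = 148.0 milliarcseconds = 0.1480 arcsec.
d = 1/p = 1/0.1480 = 6.7568 pc.
In light-years: 6.7568 × 3.262 = 22.041 ly.

22.0 ly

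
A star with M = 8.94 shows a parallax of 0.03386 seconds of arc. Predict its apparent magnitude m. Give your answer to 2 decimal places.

m = 11.29

d = 1/p = 1/0.03386″ = 29.533 pc.
m − M = 5 log₁₀ d − 5 = 5 log₁₀(29.533) − 5 = 7.3515 − 5 = 2.3515.
m = M + (m − M) = 8.94 + 2.3515 = 11.29.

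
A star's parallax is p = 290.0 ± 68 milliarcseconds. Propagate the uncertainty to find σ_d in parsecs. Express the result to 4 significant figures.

d = 1/p, so σ_d = σ_p / p².
σ_d = 0.0680 / (0.2900)² = 0.0680 / 0.0841 = 0.80856 pc.

0.8086 pc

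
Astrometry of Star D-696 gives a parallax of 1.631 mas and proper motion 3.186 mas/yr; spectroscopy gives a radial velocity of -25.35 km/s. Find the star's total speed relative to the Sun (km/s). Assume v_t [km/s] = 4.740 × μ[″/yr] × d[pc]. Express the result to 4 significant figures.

d = 1/p = 1/0.001631″ = 613.12 pc.
μ = 3.186 mas/yr = 0.003186 ″/yr.
v_t = 4.740 μ d = 4.740 × 0.003186 × 613.12 = 9.2591 km/s.
v = √(v_r² + v_t²) = √((-25.35)² + 9.2591²) = √728.353 = 26.988 km/s.

26.99 km/s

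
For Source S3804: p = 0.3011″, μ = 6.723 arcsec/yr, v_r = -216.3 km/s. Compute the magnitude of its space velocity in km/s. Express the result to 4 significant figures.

240.8 km/s

d = 1/p = 1/0.3011″ = 3.3212 pc.
v_t = 4.740 μ d = 4.740 × 6.723 × 3.3212 = 105.84 km/s.
v = √(v_r² + v_t²) = √((-216.3)² + 105.84²) = √57987.8 = 240.81 km/s.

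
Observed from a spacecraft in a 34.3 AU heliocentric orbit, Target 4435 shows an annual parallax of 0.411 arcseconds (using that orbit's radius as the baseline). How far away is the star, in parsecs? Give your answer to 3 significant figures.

83.5 pc

With baseline B (in AU) and parallax p (in arcsec), d = B/p parsecs.
d = 34.3 / 0.411 = 83.455 pc.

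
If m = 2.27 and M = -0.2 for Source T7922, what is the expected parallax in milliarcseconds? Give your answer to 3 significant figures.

m − M = 2.27 − (-0.2) = 2.47.
d = 10^((m−M)/5 + 1) = 10^1.494 = 31.189 pc.
p = 1/d = 1/31.189 = 0.032063 arcsec = 32.063 mas.

32.1 mas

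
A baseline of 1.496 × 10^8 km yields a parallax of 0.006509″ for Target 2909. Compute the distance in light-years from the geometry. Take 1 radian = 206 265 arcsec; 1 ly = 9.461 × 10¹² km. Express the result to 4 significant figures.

θ = 0.006509″ = 0.006509/206265 = 3.1556 × 10^-8 rad.
d = B/θ = (1.496 × 10^8) / (3.1556 × 10^-8) = 4.7408 × 10^15 km = (4.7408 × 10^15) / (9.461 × 10^12) ly = 501.09 ly.

501.1 ly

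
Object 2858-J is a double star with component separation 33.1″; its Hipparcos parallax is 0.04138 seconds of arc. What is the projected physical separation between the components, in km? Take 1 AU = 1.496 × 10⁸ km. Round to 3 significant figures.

d = 1/p = 1/0.04138″ = 24.166 pc.
At distance d (pc), an angle of θ arcsec spans θ·d AU: s = 33.1 × 24.166 = 799.89 AU.
= 799.89 × 1.496 × 10⁸ km = 1.1966 × 10^11 km.

1.20 × 10^11 km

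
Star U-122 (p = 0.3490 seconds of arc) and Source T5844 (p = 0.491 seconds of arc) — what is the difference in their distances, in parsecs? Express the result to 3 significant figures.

d_A = 1/0.3490″ = 2.8653 pc; d_B = 1/0.4910″ = 2.0367 pc.
|d_B − d_A| = |2.0367 − 2.8653| = 0.8286 pc.

0.829 pc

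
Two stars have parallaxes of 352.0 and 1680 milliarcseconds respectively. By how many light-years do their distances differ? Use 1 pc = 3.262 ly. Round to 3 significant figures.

7.33 ly

d_A = 1/0.3520″ = 2.8409 pc; d_B = 1/1.680″ = 0.59524 pc.
|d_B − d_A| = |0.59524 − 2.8409| = 2.2457 pc = 2.2457 × 3.262 ly = 7.3255 ly.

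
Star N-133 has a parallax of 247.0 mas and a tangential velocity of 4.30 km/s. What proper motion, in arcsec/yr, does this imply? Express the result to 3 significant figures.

d = 1/p = 1/0.2470″ = 4.0486 pc.
μ = v_t / (4.74 d) = 4.30 / (4.74 × 4.0486) = 4.30 / 19.19 = 0.22408 ″/yr.

0.224 arcsec/yr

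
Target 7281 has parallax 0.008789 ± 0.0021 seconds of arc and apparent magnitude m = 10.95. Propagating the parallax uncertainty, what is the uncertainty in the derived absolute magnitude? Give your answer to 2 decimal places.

σ_M = 0.52 mag

M = m − 5 log₁₀ d + 5 = m + 5 log₁₀ p + 5, so ∂M/∂p = 5/(p ln 10).
σ_M = (5/ln 10) · (σ_p/p) = 2.1715 × 0.0021/0.008789 = 2.1715 × 0.23894 = 0.51886.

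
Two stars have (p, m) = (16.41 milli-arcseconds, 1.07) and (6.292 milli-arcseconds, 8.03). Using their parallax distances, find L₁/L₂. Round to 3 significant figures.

d₁ = 1/p₁ = 1/0.01641″ = 60.938 pc; d₂ = 1/p₂ = 1/0.006292″ = 158.93 pc.
M₁ = m₁ − 5 log₁₀ d₁ + 5 = 1.07 − 8.9244 + 5 = -2.8544.
M₂ = 8.03 − 11.0060 + 5 = 2.0240.
L₁/L₂ = 10^(0.4(M₂ − M₁)) = 10^(0.4 × 4.8784) = 10^1.95136 = 89.405.

L₁/L₂ = 89.4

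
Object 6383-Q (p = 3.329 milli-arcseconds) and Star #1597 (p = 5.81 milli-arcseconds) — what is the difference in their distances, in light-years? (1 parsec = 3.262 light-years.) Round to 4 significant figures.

418.4 ly

d_A = 1/0.003329″ = 300.39 pc; d_B = 1/0.005810″ = 172.12 pc.
|d_B − d_A| = |172.12 − 300.39| = 128.27 pc = 128.27 × 3.262 ly = 418.42 ly.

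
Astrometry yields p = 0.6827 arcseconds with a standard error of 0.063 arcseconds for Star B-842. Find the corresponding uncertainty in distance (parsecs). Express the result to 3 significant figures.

d = 1/p, so σ_d = σ_p / p².
σ_d = 0.0630 / (0.6827)² = 0.0630 / 0.46608 = 0.13517 pc.

0.135 pc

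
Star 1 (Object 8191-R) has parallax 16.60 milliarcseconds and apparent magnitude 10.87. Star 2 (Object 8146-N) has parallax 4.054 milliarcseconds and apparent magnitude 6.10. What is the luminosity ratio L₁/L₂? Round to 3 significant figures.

L₁/L₂ = 0.000737

d₁ = 1/p₁ = 1/0.01660″ = 60.241 pc; d₂ = 1/p₂ = 1/0.004054″ = 246.67 pc.
M₁ = m₁ − 5 log₁₀ d₁ + 5 = 10.87 − 8.8995 + 5 = 6.9705.
M₂ = 6.10 − 11.9606 + 5 = -0.8606.
L₁/L₂ = 10^(0.4(M₂ − M₁)) = 10^(0.4 × (-7.8311)) = 10^(-3.13244) = 0.00073716.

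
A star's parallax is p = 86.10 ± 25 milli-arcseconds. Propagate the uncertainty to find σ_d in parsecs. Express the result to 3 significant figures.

d = 1/p, so σ_d = σ_p / p².
σ_d = 0.0250 / (0.08610)² = 0.0250 / 0.0074132 = 3.3724 pc.

3.37 pc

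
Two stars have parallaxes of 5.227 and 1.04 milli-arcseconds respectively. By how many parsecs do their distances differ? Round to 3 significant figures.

d_A = 1/0.005227″ = 191.31 pc; d_B = 1/0.001040″ = 961.54 pc.
|d_B − d_A| = |961.54 − 191.31| = 770.23 pc.

770 pc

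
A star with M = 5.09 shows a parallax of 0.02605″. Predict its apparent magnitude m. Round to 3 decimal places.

m = 8.011

d = 1/p = 1/0.02605″ = 38.388 pc.
m − M = 5 log₁₀ d − 5 = 5 log₁₀(38.388) − 5 = 7.9210 − 5 = 2.9210.
m = M + (m − M) = 5.09 + 2.9210 = 8.011.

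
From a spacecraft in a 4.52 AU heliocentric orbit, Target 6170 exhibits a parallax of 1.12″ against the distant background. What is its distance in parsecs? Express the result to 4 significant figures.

With baseline B (in AU) and parallax p (in arcsec), d = B/p parsecs.
d = 4.52 / 1.12 = 4.0357 pc.

4.036 pc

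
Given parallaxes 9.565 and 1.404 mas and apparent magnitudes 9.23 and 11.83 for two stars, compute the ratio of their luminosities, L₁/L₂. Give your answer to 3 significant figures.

L₁/L₂ = 0.236

d₁ = 1/p₁ = 1/0.009565″ = 104.55 pc; d₂ = 1/p₂ = 1/0.001404″ = 712.25 pc.
M₁ = m₁ − 5 log₁₀ d₁ + 5 = 9.23 − 10.0966 + 5 = 4.1334.
M₂ = 11.83 − 14.2632 + 5 = 2.5668.
L₁/L₂ = 10^(0.4(M₂ − M₁)) = 10^(0.4 × (-1.5666)) = 10^(-0.62664) = 0.23624.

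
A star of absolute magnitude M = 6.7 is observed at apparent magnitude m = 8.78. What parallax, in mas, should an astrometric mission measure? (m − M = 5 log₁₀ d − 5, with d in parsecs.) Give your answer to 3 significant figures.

38.4 mas

m − M = 8.78 − 6.7 = 2.08.
d = 10^((m−M)/5 + 1) = 10^1.416 = 26.062 pc.
p = 1/d = 1/26.062 = 0.03837 arcsec = 38.37 mas.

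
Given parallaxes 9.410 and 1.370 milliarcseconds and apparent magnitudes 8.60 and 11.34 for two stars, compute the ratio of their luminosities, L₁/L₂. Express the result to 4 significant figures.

L₁/L₂ = 0.2644

d₁ = 1/p₁ = 1/0.009410″ = 106.27 pc; d₂ = 1/p₂ = 1/0.001370″ = 729.93 pc.
M₁ = m₁ − 5 log₁₀ d₁ + 5 = 8.60 − 10.1321 + 5 = 3.4679.
M₂ = 11.34 − 14.3164 + 5 = 2.0236.
L₁/L₂ = 10^(0.4(M₂ − M₁)) = 10^(0.4 × (-1.4443)) = 10^(-0.57772) = 0.26441.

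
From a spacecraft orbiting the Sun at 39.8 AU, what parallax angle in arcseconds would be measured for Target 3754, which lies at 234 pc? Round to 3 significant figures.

p (arcsec) = B (AU) / d (pc).
p = 39.8 / 234 = 0.17009 arcsec.

0.170 arcsec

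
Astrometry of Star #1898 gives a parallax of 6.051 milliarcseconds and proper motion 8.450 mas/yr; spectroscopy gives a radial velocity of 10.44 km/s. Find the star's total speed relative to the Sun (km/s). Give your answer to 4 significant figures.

d = 1/p = 1/0.006051″ = 165.26 pc.
μ = 8.450 mas/yr = 0.008450 ″/yr.
v_t = 4.740 μ d = 4.740 × 0.008450 × 165.26 = 6.6192 km/s.
v = √(v_r² + v_t²) = √(10.44² + 6.6192²) = √152.807 = 12.362 km/s.

12.36 km/s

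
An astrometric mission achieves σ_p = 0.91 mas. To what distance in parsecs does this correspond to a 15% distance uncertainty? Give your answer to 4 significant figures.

σ_d/d = σ_p/p, so the condition is σ_p/p ≤ 0.15, i.e. p ≥ σ_p/0.15.
p_min = 0.91/0.15 = 6.0667 mas = 0.0060667 arcsec.
d_max = 1/p_min = 1/0.0060667 = 164.83 pc.

164.8 pc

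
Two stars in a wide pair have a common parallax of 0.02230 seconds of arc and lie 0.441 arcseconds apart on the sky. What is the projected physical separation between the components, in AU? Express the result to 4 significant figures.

d = 1/p = 1/0.02230″ = 44.843 pc.
At distance d (pc), an angle of θ arcsec spans θ·d AU: s = 0.441 × 44.843 = 19.776 AU.

19.78 AU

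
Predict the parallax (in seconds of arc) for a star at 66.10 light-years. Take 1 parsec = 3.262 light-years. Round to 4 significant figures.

0.04935 arcsec

d = 66.10 ly ÷ 3.262 = 20.264 pc.
p = 1/d = 1/20.264 = 0.049349 arcsec.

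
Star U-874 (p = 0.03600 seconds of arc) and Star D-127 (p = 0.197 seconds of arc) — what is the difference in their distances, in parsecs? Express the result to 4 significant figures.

d_A = 1/0.03600″ = 27.778 pc; d_B = 1/0.1970″ = 5.0761 pc.
|d_B − d_A| = |5.0761 − 27.778| = 22.702 pc.

22.70 pc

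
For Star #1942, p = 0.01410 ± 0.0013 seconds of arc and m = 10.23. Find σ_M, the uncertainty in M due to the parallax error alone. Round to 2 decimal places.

σ_M = 0.20 mag

M = m − 5 log₁₀ d + 5 = m + 5 log₁₀ p + 5, so ∂M/∂p = 5/(p ln 10).
σ_M = (5/ln 10) · (σ_p/p) = 2.1715 × 0.0013/0.01410 = 2.1715 × 0.092199 = 0.20021.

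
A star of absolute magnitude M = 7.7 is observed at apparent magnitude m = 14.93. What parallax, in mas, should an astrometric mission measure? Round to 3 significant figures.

m − M = 14.93 − 7.7 = 7.23.
d = 10^((m−M)/5 + 1) = 10^2.446 = 279.25 pc.
p = 1/d = 1/279.25 = 0.003581 arcsec = 3.581 mas.

3.58 mas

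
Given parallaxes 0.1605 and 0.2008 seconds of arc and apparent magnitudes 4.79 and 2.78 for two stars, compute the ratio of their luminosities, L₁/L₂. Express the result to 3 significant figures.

d₁ = 1/p₁ = 1/0.1605″ = 6.2305 pc; d₂ = 1/p₂ = 1/0.2008″ = 4.9801 pc.
M₁ = m₁ − 5 log₁₀ d₁ + 5 = 4.79 − 3.9726 + 5 = 5.8174.
M₂ = 2.78 − 3.4862 + 5 = 4.2938.
L₁/L₂ = 10^(0.4(M₂ − M₁)) = 10^(0.4 × (-1.5236)) = 10^(-0.60944) = 0.24579.

L₁/L₂ = 0.246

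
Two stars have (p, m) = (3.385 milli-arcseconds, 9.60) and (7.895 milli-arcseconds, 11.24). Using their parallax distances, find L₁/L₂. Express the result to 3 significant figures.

L₁/L₂ = 24.6

d₁ = 1/p₁ = 1/0.003385″ = 295.42 pc; d₂ = 1/p₂ = 1/0.007895″ = 126.66 pc.
M₁ = m₁ − 5 log₁₀ d₁ + 5 = 9.60 − 12.3522 + 5 = 2.2478.
M₂ = 11.24 − 10.5132 + 5 = 5.7268.
L₁/L₂ = 10^(0.4(M₂ − M₁)) = 10^(0.4 × 3.4790) = 10^1.39160 = 24.638.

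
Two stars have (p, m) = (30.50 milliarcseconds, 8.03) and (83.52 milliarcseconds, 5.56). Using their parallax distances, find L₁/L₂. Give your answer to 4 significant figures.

d₁ = 1/p₁ = 1/0.03050″ = 32.787 pc; d₂ = 1/p₂ = 1/0.08352″ = 11.973 pc.
M₁ = m₁ − 5 log₁₀ d₁ + 5 = 8.03 − 7.5785 + 5 = 5.4515.
M₂ = 5.56 − 5.3910 + 5 = 5.1690.
L₁/L₂ = 10^(0.4(M₂ − M₁)) = 10^(0.4 × (-0.2825)) = 10^(-0.11300) = 0.7709.

L₁/L₂ = 0.7709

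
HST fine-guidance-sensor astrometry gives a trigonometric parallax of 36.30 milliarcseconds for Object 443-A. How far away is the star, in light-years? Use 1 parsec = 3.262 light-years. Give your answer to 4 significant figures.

89.86 light years

p = 36.30 milliarcseconds = 0.03630 arcsec.
d = 1/p = 1/0.03630 = 27.548 pc.
In light-years: 27.548 × 3.262 = 89.862 ly.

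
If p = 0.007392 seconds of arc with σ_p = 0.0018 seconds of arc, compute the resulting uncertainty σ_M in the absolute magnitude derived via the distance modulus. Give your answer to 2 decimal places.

M = m − 5 log₁₀ d + 5 = m + 5 log₁₀ p + 5, so ∂M/∂p = 5/(p ln 10).
σ_M = (5/ln 10) · (σ_p/p) = 2.1715 × 0.0018/0.007392 = 2.1715 × 0.24351 = 0.52878.

σ_M = 0.53 mag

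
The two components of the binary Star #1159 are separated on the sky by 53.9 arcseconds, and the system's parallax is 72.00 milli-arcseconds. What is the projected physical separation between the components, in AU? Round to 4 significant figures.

d = 1/p = 1/0.07200″ = 13.889 pc.
At distance d (pc), an angle of θ arcsec spans θ·d AU: s = 53.9 × 13.889 = 748.62 AU.

748.6 AU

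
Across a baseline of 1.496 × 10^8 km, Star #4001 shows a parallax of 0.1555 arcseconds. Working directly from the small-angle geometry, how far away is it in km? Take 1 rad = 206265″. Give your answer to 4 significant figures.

θ = 0.1555″ = 0.1555/206265 = 7.5388 × 10^-7 rad.
d = B/θ = (1.496 × 10^8) / (7.5388 × 10^-7) = 1.9844 × 10^14 km.

1.984 × 10^14 km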